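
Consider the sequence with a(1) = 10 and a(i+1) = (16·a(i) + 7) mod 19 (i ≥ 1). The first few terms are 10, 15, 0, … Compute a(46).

10

a(1) = 10, a(2) = 15, a(3) = 0, a(4) = 7, a(5) = 5, a(6) = 11, a(7) = 12, a(8) = 9, a(9) = 18, a(10) = 10.
The sequence repeats with period 9.
(46 - 1) mod 9 = 0, so a(46) = a(1) = 10.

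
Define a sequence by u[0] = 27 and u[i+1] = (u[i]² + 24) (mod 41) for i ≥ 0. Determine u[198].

14

We have u[0] = 27,  u[1] = 15,  u[2] = 3,  u[3] = 33,  u[4] = 6,  u[5] = 19,  u[6] = 16,  u[7] = 34,  u[8] = 32,  u[9] = 23,  u[10] = 20,  u[11] = 14,  u[12] = 15.
Since u[12] = u[1] = 15, the sequence is eventually periodic: after a pre-period of length 1 it cycles with period 11.
For i ≥ 1, u[i] depends only on (i - 1) mod 11. (198 - 1) mod 11 = 10, so u[198] = u[11] = 14.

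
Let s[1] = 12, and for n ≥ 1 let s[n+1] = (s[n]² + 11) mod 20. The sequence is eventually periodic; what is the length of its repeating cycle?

We have s[1] = 12,  s[2] = 15,  s[3] = 16,  s[4] = 7,  s[5] = 0,  s[6] = 11,  s[7] = 12.
The sequence repeats with period 6.

6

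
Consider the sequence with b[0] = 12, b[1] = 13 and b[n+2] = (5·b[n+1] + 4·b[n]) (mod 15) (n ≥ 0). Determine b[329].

13

b[0] = 12,  b[1] = 13,  b[2] = 8,  b[3] = 2,  b[4] = 12,  b[5] = 8,  b[6] = 13,  b[7] = 7,  b[8] = 12,  b[9] = 13.
The sequence repeats with period 8.
(329 - 0) mod 8 = 1, so b[329] = b[1] = 13.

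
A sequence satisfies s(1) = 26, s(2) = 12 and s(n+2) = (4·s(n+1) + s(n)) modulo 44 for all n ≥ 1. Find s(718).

Listing terms: s(1) = 26, s(2) = 12, s(3) = 30, s(4) = 0, s(5) = 30, s(6) = 32, s(7) = 26, s(8) = 4, s(9) = 42, s(10) = 40, s(11) = 26, s(12) = 12.
Since (s(11), s(12)) = (s(1), s(2)) = (26, 12) (two consecutive terms determine the rest), the sequence is periodic with period 10.
So s(718) = s(1 + ((718-1) mod 10)) = s(8) = 4.

4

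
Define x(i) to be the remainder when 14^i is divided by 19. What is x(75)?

We have x(1) = 14,  x(2) = 6,  x(3) = 8,  x(4) = 17,  x(5) = 10,  x(6) = 7,  x(7) = 3,  x(8) = 4,  x(9) = 18,  x(10) = 5,  x(11) = 13,  x(12) = 11,  x(13) = 2,  x(14) = 9,  x(15) = 12,  x(16) = 16,  x(17) = 15,  x(18) = 1,  x(19) = 14.
The sequence repeats with period 18.
(75 - 1) mod 18 = 2, so x(75) = x(3) = 8.

8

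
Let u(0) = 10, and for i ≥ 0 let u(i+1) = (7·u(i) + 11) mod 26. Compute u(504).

u(0) = 10, u(1) = 3, u(2) = 6, u(3) = 1, u(4) = 18, u(5) = 7, u(6) = 8, u(7) = 15, u(8) = 12, u(9) = 17, u(10) = 0, u(11) = 11, u(12) = 10.
The sequence repeats with period 12.
(504 - 0) mod 12 = 0, so u(504) = u(0) = 10.

10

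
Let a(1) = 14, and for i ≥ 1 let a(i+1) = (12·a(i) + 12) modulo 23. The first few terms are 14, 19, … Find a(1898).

Listing terms: a(1) = 14, a(2) = 19, a(3) = 10, a(4) = 17, a(5) = 9, a(6) = 5, a(7) = 3, a(8) = 2, a(9) = 13, a(10) = 7, a(11) = 4, a(12) = 14.
Since a(12) = a(1) = 14, the sequence is periodic with period 11.
So a(1898) = a(1 + ((1898-1) mod 11)) = a(6) = 5.

5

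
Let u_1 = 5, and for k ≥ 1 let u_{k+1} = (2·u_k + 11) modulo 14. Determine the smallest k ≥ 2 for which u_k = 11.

Listing terms: u_1 = 5,  u_2 = 7,  u_3 = 11,  u_4 = 5.
Since u_4 = u_1 = 5, the sequence is periodic with period 3.
The value 11 first appears (with k ≥ 2) at u_3.

3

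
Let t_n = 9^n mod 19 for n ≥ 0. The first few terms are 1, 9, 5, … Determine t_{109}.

9

Listing terms: t_0 = 1,  t_1 = 9,  t_2 = 5,  t_3 = 7,  t_4 = 6,  t_5 = 16,  t_6 = 11,  t_7 = 4,  t_8 = 17,  t_9 = 1.
The sequence repeats with period 9.
(109 - 0) mod 9 = 1, so t_{109} = t_1 = 9.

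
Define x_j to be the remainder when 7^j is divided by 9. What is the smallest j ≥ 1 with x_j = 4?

2

x_0 = 1; x_1 = 7; x_2 = 4; x_3 = 1.
Since x_3 = x_0 = 1, the sequence is periodic with period 3.
The value 4 first appears (with j ≥ 1) at x_2.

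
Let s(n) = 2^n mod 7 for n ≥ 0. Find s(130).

s(0) = 1, s(1) = 2, s(2) = 4, s(3) = 1.
The sequence repeats with period 3.
(130 - 0) mod 3 = 1, so s(130) = s(1) = 2.

2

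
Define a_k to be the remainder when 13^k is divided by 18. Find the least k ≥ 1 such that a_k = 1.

a_0 = 1; a_1 = 13; a_2 = 7; a_3 = 1.
The sequence repeats with period 3.
The value 1 next appears (with k ≥ 1) at a_3.

3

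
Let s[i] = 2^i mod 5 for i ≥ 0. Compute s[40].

Listing terms: s[0] = 1; s[1] = 2; s[2] = 4; s[3] = 3; s[4] = 1.
The sequence repeats with period 4.
(40 - 0) mod 4 = 0, so s[40] = s[0] = 1.

1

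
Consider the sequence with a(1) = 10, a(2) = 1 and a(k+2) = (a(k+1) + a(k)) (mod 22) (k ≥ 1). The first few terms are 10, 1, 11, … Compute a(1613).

11

a(1) = 10; a(2) = 1; a(3) = 11; a(4) = 12; a(5) = 1; a(6) = 13; a(7) = 14; a(8) = 5; a(9) = 19; a(10) = 2; a(11) = 21; a(12) = 1; a(13) = 0; a(14) = 1; a(15) = 1; a(16) = 2; a(17) = 3; a(18) = 5; a(19) = 8; a(20) = 13; a(21) = 21; a(22) = 12; a(23) = 11; a(24) = 1; a(25) = 12; a(26) = 13; a(27) = 3; a(28) = 16; a(29) = 19; a(30) = 13; a(31) = 10; a(32) = 1.
The sequence repeats with period 30.
So a(1613) = a(1 + ((1613-1) mod 30)) = a(23) = 11.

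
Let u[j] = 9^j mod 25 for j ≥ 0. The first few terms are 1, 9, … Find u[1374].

Computing terms: u[0] = 1; u[1] = 9; u[2] = 6; u[3] = 4; u[4] = 11; u[5] = 24; u[6] = 16; u[7] = 19; u[8] = 21; u[9] = 14; u[10] = 1.
Since u[10] = u[0] = 1, the sequence is periodic with period 10.
So u[1374] = u[0 + ((1374-0) mod 10)] = u[4] = 11.

11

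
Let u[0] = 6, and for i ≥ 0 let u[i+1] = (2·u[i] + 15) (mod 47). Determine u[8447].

13

Computing terms: u[0] = 6, u[1] = 27, u[2] = 22, u[3] = 12, u[4] = 39, u[5] = 46, u[6] = 13, u[7] = 41, u[8] = 3, u[9] = 21, u[10] = 10, u[11] = 35, u[12] = 38, u[13] = 44, u[14] = 9, u[15] = 33, u[16] = 34, u[17] = 36, u[18] = 40, u[19] = 1, u[20] = 17, u[21] = 2, u[22] = 19, u[23] = 6.
Since u[23] = u[0] = 6, the sequence is periodic with period 23.
(8447 - 0) mod 23 = 6, so u[8447] = u[6] = 13.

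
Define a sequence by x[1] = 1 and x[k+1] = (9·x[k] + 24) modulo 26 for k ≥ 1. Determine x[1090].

We have x[1] = 1; x[2] = 7; x[3] = 9; x[4] = 1.
Since x[4] = x[1] = 1, the sequence is periodic with period 3.
So x[1090] = x[1 + ((1090-1) mod 3)] = x[1] = 1.

1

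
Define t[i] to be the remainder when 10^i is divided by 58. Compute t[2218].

22

t[1] = 10; t[2] = 42; t[3] = 14; t[4] = 24; t[5] = 8; t[6] = 22; t[7] = 46; t[8] = 54; t[9] = 18; t[10] = 6; t[11] = 2; t[12] = 20; t[13] = 26; t[14] = 28; t[15] = 48; t[16] = 16; t[17] = 44; t[18] = 34; t[19] = 50; t[20] = 36; t[21] = 12; t[22] = 4; t[23] = 40; t[24] = 52; t[25] = 56; t[26] = 38; t[27] = 32; t[28] = 30; t[29] = 10.
Since t[29] = t[1] = 10, the sequence is periodic with period 28.
So t[2218] = t[1 + ((2218-1) mod 28)] = t[6] = 22.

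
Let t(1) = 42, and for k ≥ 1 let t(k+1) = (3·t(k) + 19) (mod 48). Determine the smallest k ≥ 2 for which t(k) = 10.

9

We have t(1) = 42, t(2) = 1, t(3) = 22, t(4) = 37, t(5) = 34, t(6) = 25, t(7) = 46, t(8) = 13, t(9) = 10, t(10) = 1.
Since t(10) = t(2) = 1, the sequence is eventually periodic: after a pre-period of length 1 it cycles with period 8.
The value 10 first appears (with k ≥ 2) at t(9).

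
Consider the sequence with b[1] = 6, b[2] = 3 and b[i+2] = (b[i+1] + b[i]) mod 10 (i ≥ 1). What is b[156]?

7

We have b[1] = 6; b[2] = 3; b[3] = 9; b[4] = 2; b[5] = 1; b[6] = 3; b[7] = 4; b[8] = 7; b[9] = 1; b[10] = 8; b[11] = 9; b[12] = 7; b[13] = 6; b[14] = 3.
Since (b[13], b[14]) = (b[1], b[2]) = (6, 3) (two consecutive terms determine the rest), the sequence is periodic with period 12.
So b[156] = b[1 + ((156-1) mod 12)] = b[12] = 7.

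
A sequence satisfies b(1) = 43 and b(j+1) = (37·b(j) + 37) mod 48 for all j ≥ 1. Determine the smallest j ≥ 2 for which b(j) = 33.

Listing terms: b(1) = 43; b(2) = 44; b(3) = 33; b(4) = 10; b(5) = 23; b(6) = 24; b(7) = 13; b(8) = 38; b(9) = 3; b(10) = 4; b(11) = 41; b(12) = 18; b(13) = 31; b(14) = 32; b(15) = 21; b(16) = 46; b(17) = 11; b(18) = 12; b(19) = 1; b(20) = 26; b(21) = 39; b(22) = 40; b(23) = 29; b(24) = 6; b(25) = 19; b(26) = 20; b(27) = 9; b(28) = 34; b(29) = 47; b(30) = 0; b(31) = 37; b(32) = 14; b(33) = 27; b(34) = 28; b(35) = 17; b(36) = 42; b(37) = 7; b(38) = 8; b(39) = 45; b(40) = 22; b(41) = 35; b(42) = 36; b(43) = 25; b(44) = 2; b(45) = 15; b(46) = 16; b(47) = 5; b(48) = 30; b(49) = 43.
The sequence repeats with period 48.
The value 33 first appears (with j ≥ 2) at b(3).

3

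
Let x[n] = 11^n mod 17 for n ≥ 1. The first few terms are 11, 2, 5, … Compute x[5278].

9

We have x[1] = 11,  x[2] = 2,  x[3] = 5,  x[4] = 4,  x[5] = 10,  x[6] = 8,  x[7] = 3,  x[8] = 16,  x[9] = 6,  x[10] = 15,  x[11] = 12,  x[12] = 13,  x[13] = 7,  x[14] = 9,  x[15] = 14,  x[16] = 1,  x[17] = 11.
The sequence repeats with period 16.
So x[5278] = x[1 + ((5278-1) mod 16)] = x[14] = 9.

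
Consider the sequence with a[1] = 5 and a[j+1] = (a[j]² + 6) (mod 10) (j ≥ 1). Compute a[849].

7

Listing terms: a[1] = 5; a[2] = 1; a[3] = 7; a[4] = 5.
Since a[4] = a[1] = 5, the sequence is periodic with period 3.
(849 - 1) mod 3 = 2, so a[849] = a[3] = 7.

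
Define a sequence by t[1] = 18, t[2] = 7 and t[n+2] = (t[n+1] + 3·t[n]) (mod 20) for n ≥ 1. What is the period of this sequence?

We have t[1] = 18,  t[2] = 7,  t[3] = 1,  t[4] = 2,  t[5] = 5,  t[6] = 11,  t[7] = 6,  t[8] = 19,  t[9] = 17,  t[10] = 14,  t[11] = 5,  t[12] = 7,  t[13] = 2,  t[14] = 3,  t[15] = 9,  t[16] = 18,  t[17] = 5,  t[18] = 19,  t[19] = 14,  t[20] = 11,  t[21] = 13,  t[22] = 6,  t[23] = 5,  t[24] = 3,  t[25] = 18,  t[26] = 7.
The sequence repeats with period 24.

24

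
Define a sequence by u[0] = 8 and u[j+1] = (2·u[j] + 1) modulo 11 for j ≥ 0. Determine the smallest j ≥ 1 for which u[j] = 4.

We have u[0] = 8; u[1] = 6; u[2] = 2; u[3] = 5; u[4] = 0; u[5] = 1; u[6] = 3; u[7] = 7; u[8] = 4; u[9] = 9; u[10] = 8.
Since u[10] = u[0] = 8, the sequence is periodic with period 10.
The value 4 first appears (with j ≥ 1) at u[8].

8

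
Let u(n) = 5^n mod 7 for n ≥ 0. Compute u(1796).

Computing terms: u(0) = 1; u(1) = 5; u(2) = 4; u(3) = 6; u(4) = 2; u(5) = 3; u(6) = 1.
Since u(6) = u(0) = 1, the sequence is periodic with period 6.
(1796 - 0) mod 6 = 2, so u(1796) = u(2) = 4.

4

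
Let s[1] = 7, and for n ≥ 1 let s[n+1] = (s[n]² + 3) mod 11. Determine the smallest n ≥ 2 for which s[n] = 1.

s[1] = 7,  s[2] = 8,  s[3] = 1,  s[4] = 4,  s[5] = 8.
Since s[5] = s[2] = 8, the sequence is eventually periodic: after a pre-period of length 1 it cycles with period 3.
The value 1 first appears (with n ≥ 2) at s[3].

3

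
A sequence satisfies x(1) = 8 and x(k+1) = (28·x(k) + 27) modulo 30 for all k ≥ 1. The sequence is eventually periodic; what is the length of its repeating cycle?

4

Computing terms: x(1) = 8; x(2) = 11; x(3) = 5; x(4) = 17; x(5) = 23; x(6) = 11.
Since x(6) = x(2) = 11, the sequence is eventually periodic: after a pre-period of length 1 it cycles with period 4.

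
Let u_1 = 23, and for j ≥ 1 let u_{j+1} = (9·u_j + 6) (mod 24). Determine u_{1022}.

21

We have u_1 = 23,  u_2 = 21,  u_3 = 3,  u_4 = 9,  u_5 = 15,  u_6 = 21.
Since u_6 = u_2 = 21, the sequence is eventually periodic: after a pre-period of length 1 it cycles with period 4.
For j ≥ 2, u_j depends only on (j - 2) mod 4. (1022 - 2) mod 4 = 0, so u_{1022} = u_2 = 21.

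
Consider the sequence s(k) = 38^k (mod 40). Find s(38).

24

Listing terms: s(1) = 38; s(2) = 4; s(3) = 32; s(4) = 16; s(5) = 8; s(6) = 24; s(7) = 32.
Since s(7) = s(3) = 32, the sequence is eventually periodic: after a pre-period of length 2 it cycles with period 4.
For k ≥ 3, s(k) depends only on (k - 3) mod 4. (38 - 3) mod 4 = 3, so s(38) = s(6) = 24.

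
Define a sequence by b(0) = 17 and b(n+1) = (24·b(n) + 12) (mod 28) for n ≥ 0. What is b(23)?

b(0) = 17,  b(1) = 0,  b(2) = 12,  b(3) = 20,  b(4) = 16,  b(5) = 4,  b(6) = 24,  b(7) = 0.
Since b(7) = b(1) = 0, the sequence is eventually periodic: after a pre-period of length 1 it cycles with period 6.
For n ≥ 1, b(n) depends only on (n - 1) mod 6. (23 - 1) mod 6 = 4, so b(23) = b(5) = 4.

4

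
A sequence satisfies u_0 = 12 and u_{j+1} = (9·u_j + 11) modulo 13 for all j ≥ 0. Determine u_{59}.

3

Computing terms: u_0 = 12; u_1 = 2; u_2 = 3; u_3 = 12.
The sequence repeats with period 3.
So u_{59} = u_{0 + ((59-0) mod 3)} = u_2 = 3.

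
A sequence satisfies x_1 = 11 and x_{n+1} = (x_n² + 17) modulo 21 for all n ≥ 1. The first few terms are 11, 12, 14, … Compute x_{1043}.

Listing terms: x_1 = 11; x_2 = 12; x_3 = 14; x_4 = 3; x_5 = 5; x_6 = 0; x_7 = 17; x_8 = 12.
Since x_8 = x_2 = 12, the sequence is eventually periodic: after a pre-period of length 1 it cycles with period 6.
For n ≥ 2, x_n depends only on (n - 2) mod 6. (1043 - 2) mod 6 = 3, so x_{1043} = x_5 = 5.

5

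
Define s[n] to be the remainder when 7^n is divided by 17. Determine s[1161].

10

Listing terms: s[0] = 1; s[1] = 7; s[2] = 15; s[3] = 3; s[4] = 4; s[5] = 11; s[6] = 9; s[7] = 12; s[8] = 16; s[9] = 10; s[10] = 2; s[11] = 14; s[12] = 13; s[13] = 6; s[14] = 8; s[15] = 5; s[16] = 1.
Since s[16] = s[0] = 1, the sequence is periodic with period 16.
(1161 - 0) mod 16 = 9, so s[1161] = s[9] = 10.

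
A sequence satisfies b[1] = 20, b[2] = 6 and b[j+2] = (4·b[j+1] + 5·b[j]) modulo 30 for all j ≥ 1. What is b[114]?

26

We have b[1] = 20,  b[2] = 6,  b[3] = 4,  b[4] = 16,  b[5] = 24,  b[6] = 26,  b[7] = 14,  b[8] = 6,  b[9] = 4.
Since (b[8], b[9]) = (b[2], b[3]) = (6, 4) (two consecutive terms determine the rest), the sequence is eventually periodic: after a pre-period of length 1 it cycles with period 6.
For j ≥ 2, b[j] depends only on (j - 2) mod 6. (114 - 2) mod 6 = 4, so b[114] = b[6] = 26.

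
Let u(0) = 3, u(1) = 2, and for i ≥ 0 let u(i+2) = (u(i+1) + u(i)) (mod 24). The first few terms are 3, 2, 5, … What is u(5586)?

23

Computing terms: u(0) = 3, u(1) = 2, u(2) = 5, u(3) = 7, u(4) = 12, u(5) = 19, u(6) = 7, u(7) = 2, u(8) = 9, u(9) = 11, u(10) = 20, u(11) = 7, u(12) = 3, u(13) = 10, u(14) = 13, u(15) = 23, u(16) = 12, u(17) = 11, u(18) = 23, u(19) = 10, u(20) = 9, u(21) = 19, u(22) = 4, u(23) = 23, u(24) = 3, u(25) = 2.
Since (u(24), u(25)) = (u(0), u(1)) = (3, 2) (two consecutive terms determine the rest), the sequence is periodic with period 24.
So u(5586) = u(0 + ((5586-0) mod 24)) = u(18) = 23.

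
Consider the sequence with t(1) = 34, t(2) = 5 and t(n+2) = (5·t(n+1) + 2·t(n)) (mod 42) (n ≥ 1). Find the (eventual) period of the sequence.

Listing terms: t(1) = 34; t(2) = 5; t(3) = 9; t(4) = 13; t(5) = 41; t(6) = 21; t(7) = 19; t(8) = 11; t(9) = 9; t(10) = 25; t(11) = 17; t(12) = 9; t(13) = 37; t(14) = 35; t(15) = 39; t(16) = 13; t(17) = 17; t(18) = 27; t(19) = 1; t(20) = 17; t(21) = 3; t(22) = 7; t(23) = 41; t(24) = 9; t(25) = 1; t(26) = 23; t(27) = 33; t(28) = 1; t(29) = 29; t(30) = 21; t(31) = 37; t(32) = 17; t(33) = 33; t(34) = 31; t(35) = 11; t(36) = 33; t(37) = 19; t(38) = 35; t(39) = 3; t(40) = 1; t(41) = 11; t(42) = 15; t(43) = 13; t(44) = 11; t(45) = 39; t(46) = 7; t(47) = 29; t(48) = 33; t(49) = 13; t(50) = 5; t(51) = 9.
Since (t(50), t(51)) = (t(2), t(3)) = (5, 9) (two consecutive terms determine the rest), the sequence is eventually periodic: after a pre-period of length 1 it cycles with period 48.

48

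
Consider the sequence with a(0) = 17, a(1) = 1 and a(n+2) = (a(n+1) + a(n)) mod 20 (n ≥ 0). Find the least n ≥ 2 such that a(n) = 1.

13

Listing terms: a(0) = 17,  a(1) = 1,  a(2) = 18,  a(3) = 19,  a(4) = 17,  a(5) = 16,  a(6) = 13,  a(7) = 9,  a(8) = 2,  a(9) = 11,  a(10) = 13,  a(11) = 4,  a(12) = 17,  a(13) = 1.
Since (a(12), a(13)) = (a(0), a(1)) = (17, 1) (two consecutive terms determine the rest), the sequence is periodic with period 12.
The value 1 next appears (with n ≥ 2) at a(13).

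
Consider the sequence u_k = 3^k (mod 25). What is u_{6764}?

Computing terms: u_1 = 3, u_2 = 9, u_3 = 2, u_4 = 6, u_5 = 18, u_6 = 4, u_7 = 12, u_8 = 11, u_9 = 8, u_{10} = 24, u_{11} = 22, u_{12} = 16, u_{13} = 23, u_{14} = 19, u_{15} = 7, u_{16} = 21, u_{17} = 13, u_{18} = 14, u_{19} = 17, u_{20} = 1, u_{21} = 3.
Since u_{21} = u_1 = 3, the sequence is periodic with period 20.
So u_{6764} = u_{1 + ((6764-1) mod 20)} = u_4 = 6.

6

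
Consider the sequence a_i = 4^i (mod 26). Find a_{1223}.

10

We have a_1 = 4, a_2 = 16, a_3 = 12, a_4 = 22, a_5 = 10, a_6 = 14, a_7 = 4.
Since a_7 = a_1 = 4, the sequence is periodic with period 6.
So a_{1223} = a_{1 + ((1223-1) mod 6)} = a_5 = 10.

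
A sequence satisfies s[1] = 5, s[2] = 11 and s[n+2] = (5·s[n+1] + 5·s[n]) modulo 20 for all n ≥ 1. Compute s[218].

s[1] = 5,  s[2] = 11,  s[3] = 0,  s[4] = 15,  s[5] = 15,  s[6] = 10,  s[7] = 5,  s[8] = 15,  s[9] = 0,  s[10] = 15.
Since (s[9], s[10]) = (s[3], s[4]) = (0, 15) (two consecutive terms determine the rest), the sequence is eventually periodic: after a pre-period of length 2 it cycles with period 6.
For n ≥ 3, s[n] depends only on (n - 3) mod 6. (218 - 3) mod 6 = 5, so s[218] = s[8] = 15.

15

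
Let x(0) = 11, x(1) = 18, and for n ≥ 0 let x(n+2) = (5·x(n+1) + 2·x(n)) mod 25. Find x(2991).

24

x(0) = 11; x(1) = 18; x(2) = 12; x(3) = 21; x(4) = 4; x(5) = 12; x(6) = 18; x(7) = 14; x(8) = 6; x(9) = 8; x(10) = 2; x(11) = 1; x(12) = 9; x(13) = 22; x(14) = 3; x(15) = 9; x(16) = 1; x(17) = 23; x(18) = 17; x(19) = 6; x(20) = 14; x(21) = 7; x(22) = 13; x(23) = 4; x(24) = 21; x(25) = 13; x(26) = 7; x(27) = 11; x(28) = 19; x(29) = 17; x(30) = 23; x(31) = 24; x(32) = 16; x(33) = 3; x(34) = 22; x(35) = 16; x(36) = 24; x(37) = 2; x(38) = 8; x(39) = 19; x(40) = 11; x(41) = 18.
Since (x(40), x(41)) = (x(0), x(1)) = (11, 18) (two consecutive terms determine the rest), the sequence is periodic with period 40.
(2991 - 0) mod 40 = 31, so x(2991) = x(31) = 24.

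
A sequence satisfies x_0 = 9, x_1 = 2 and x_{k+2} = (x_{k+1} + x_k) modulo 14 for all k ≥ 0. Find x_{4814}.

Listing terms: x_0 = 9; x_1 = 2; x_2 = 11; x_3 = 13; x_4 = 10; x_5 = 9; x_6 = 5; x_7 = 0; x_8 = 5; x_9 = 5; x_{10} = 10; x_{11} = 1; x_{12} = 11; x_{13} = 12; x_{14} = 9; x_{15} = 7; x_{16} = 2; x_{17} = 9; x_{18} = 11; x_{19} = 6; x_{20} = 3; x_{21} = 9; x_{22} = 12; x_{23} = 7; x_{24} = 5; x_{25} = 12; x_{26} = 3; x_{27} = 1; x_{28} = 4; x_{29} = 5; x_{30} = 9; x_{31} = 0; x_{32} = 9; x_{33} = 9; x_{34} = 4; x_{35} = 13; x_{36} = 3; x_{37} = 2; x_{38} = 5; x_{39} = 7; x_{40} = 12; x_{41} = 5; x_{42} = 3; x_{43} = 8; x_{44} = 11; x_{45} = 5; x_{46} = 2; x_{47} = 7; x_{48} = 9; x_{49} = 2.
The sequence repeats with period 48.
So x_{4814} = x_{0 + ((4814-0) mod 48)} = x_{14} = 9.

9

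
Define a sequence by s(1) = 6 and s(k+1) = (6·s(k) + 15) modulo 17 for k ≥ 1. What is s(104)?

s(1) = 6; s(2) = 0; s(3) = 15; s(4) = 3; s(5) = 16; s(6) = 9; s(7) = 1; s(8) = 4; s(9) = 5; s(10) = 11; s(11) = 13; s(12) = 8; s(13) = 12; s(14) = 2; s(15) = 10; s(16) = 7; s(17) = 6.
The sequence repeats with period 16.
(104 - 1) mod 16 = 7, so s(104) = s(8) = 4.

4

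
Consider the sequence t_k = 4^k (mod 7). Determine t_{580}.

4

Computing terms: t_1 = 4,  t_2 = 2,  t_3 = 1,  t_4 = 4.
The sequence repeats with period 3.
So t_{580} = t_{1 + ((580-1) mod 3)} = t_1 = 4.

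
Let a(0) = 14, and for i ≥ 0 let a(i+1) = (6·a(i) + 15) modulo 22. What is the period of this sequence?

a(0) = 14; a(1) = 11; a(2) = 15; a(3) = 17; a(4) = 7; a(5) = 13; a(6) = 5; a(7) = 1; a(8) = 21; a(9) = 9; a(10) = 3; a(11) = 11.
Since a(11) = a(1) = 11, the sequence is eventually periodic: after a pre-period of length 1 it cycles with period 10.

10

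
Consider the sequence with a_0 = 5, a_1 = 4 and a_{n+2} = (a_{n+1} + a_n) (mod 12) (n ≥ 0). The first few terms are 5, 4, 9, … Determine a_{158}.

We have a_0 = 5; a_1 = 4; a_2 = 9; a_3 = 1; a_4 = 10; a_5 = 11; a_6 = 9; a_7 = 8; a_8 = 5; a_9 = 1; a_{10} = 6; a_{11} = 7; a_{12} = 1; a_{13} = 8; a_{14} = 9; a_{15} = 5; a_{16} = 2; a_{17} = 7; a_{18} = 9; a_{19} = 4; a_{20} = 1; a_{21} = 5; a_{22} = 6; a_{23} = 11; a_{24} = 5; a_{25} = 4.
The sequence repeats with period 24.
So a_{158} = a_{0 + ((158-0) mod 24)} = a_{14} = 9.

9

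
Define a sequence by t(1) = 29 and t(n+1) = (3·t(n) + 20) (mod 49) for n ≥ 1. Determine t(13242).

17

Listing terms: t(1) = 29, t(2) = 9, t(3) = 47, t(4) = 14, t(5) = 13, t(6) = 10, t(7) = 1, t(8) = 23, t(9) = 40, t(10) = 42, t(11) = 48, t(12) = 17, t(13) = 22, t(14) = 37, t(15) = 33, t(16) = 21, t(17) = 34, t(18) = 24, t(19) = 43, t(20) = 2, t(21) = 26, t(22) = 0, t(23) = 20, t(24) = 31, t(25) = 15, t(26) = 16, t(27) = 19, t(28) = 28, t(29) = 6, t(30) = 38, t(31) = 36, t(32) = 30, t(33) = 12, t(34) = 7, t(35) = 41, t(36) = 45, t(37) = 8, t(38) = 44, t(39) = 5, t(40) = 35, t(41) = 27, t(42) = 3, t(43) = 29.
Since t(43) = t(1) = 29, the sequence is periodic with period 42.
(13242 - 1) mod 42 = 11, so t(13242) = t(12) = 17.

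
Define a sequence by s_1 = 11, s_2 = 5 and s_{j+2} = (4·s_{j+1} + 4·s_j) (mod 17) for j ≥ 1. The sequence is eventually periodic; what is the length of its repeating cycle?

16

s_1 = 11; s_2 = 5; s_3 = 13; s_4 = 4; s_5 = 0; s_6 = 16; s_7 = 13; s_8 = 14; s_9 = 6; s_{10} = 12; s_{11} = 4; s_{12} = 13; s_{13} = 0; s_{14} = 1; s_{15} = 4; s_{16} = 3; s_{17} = 11; s_{18} = 5.
Since (s_{17}, s_{18}) = (s_1, s_2) = (11, 5) (two consecutive terms determine the rest), the sequence is periodic with period 16.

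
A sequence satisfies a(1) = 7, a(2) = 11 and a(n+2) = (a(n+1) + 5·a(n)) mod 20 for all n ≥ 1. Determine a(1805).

Computing terms: a(1) = 7,  a(2) = 11,  a(3) = 6,  a(4) = 1,  a(5) = 11,  a(6) = 16,  a(7) = 11,  a(8) = 11,  a(9) = 6.
Since (a(8), a(9)) = (a(2), a(3)) = (11, 6) (two consecutive terms determine the rest), the sequence is eventually periodic: after a pre-period of length 1 it cycles with period 6.
For n ≥ 2, a(n) depends only on (n - 2) mod 6. (1805 - 2) mod 6 = 3, so a(1805) = a(5) = 11.

11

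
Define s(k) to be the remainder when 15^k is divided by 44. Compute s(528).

s(0) = 1,  s(1) = 15,  s(2) = 5,  s(3) = 31,  s(4) = 25,  s(5) = 23,  s(6) = 37,  s(7) = 27,  s(8) = 9,  s(9) = 3,  s(10) = 1.
The sequence repeats with period 10.
(528 - 0) mod 10 = 8, so s(528) = s(8) = 9.

9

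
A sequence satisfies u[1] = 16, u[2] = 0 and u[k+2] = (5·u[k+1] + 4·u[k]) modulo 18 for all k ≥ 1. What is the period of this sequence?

Computing terms: u[1] = 16,  u[2] = 0,  u[3] = 10,  u[4] = 14,  u[5] = 2,  u[6] = 12,  u[7] = 14,  u[8] = 10,  u[9] = 16,  u[10] = 12,  u[11] = 16,  u[12] = 2,  u[13] = 2,  u[14] = 0,  u[15] = 8,  u[16] = 4,  u[17] = 16,  u[18] = 6,  u[19] = 4,  u[20] = 8,  u[21] = 2,  u[22] = 6,  u[23] = 2,  u[24] = 16,  u[25] = 16,  u[26] = 0.
Since (u[25], u[26]) = (u[1], u[2]) = (16, 0) (two consecutive terms determine the rest), the sequence is periodic with period 24.

24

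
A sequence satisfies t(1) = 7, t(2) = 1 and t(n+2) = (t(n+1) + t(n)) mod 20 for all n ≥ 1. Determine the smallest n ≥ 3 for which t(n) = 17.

5

We have t(1) = 7,  t(2) = 1,  t(3) = 8,  t(4) = 9,  t(5) = 17,  t(6) = 6,  t(7) = 3,  t(8) = 9,  t(9) = 12,  t(10) = 1,  t(11) = 13,  t(12) = 14,  t(13) = 7,  t(14) = 1.
Since (t(13), t(14)) = (t(1), t(2)) = (7, 1) (two consecutive terms determine the rest), the sequence is periodic with period 12.
The value 17 first appears (with n ≥ 3) at t(5).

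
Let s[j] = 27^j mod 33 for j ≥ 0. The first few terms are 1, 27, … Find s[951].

Computing terms: s[0] = 1, s[1] = 27, s[2] = 3, s[3] = 15, s[4] = 9, s[5] = 12, s[6] = 27.
Since s[6] = s[1] = 27, the sequence is eventually periodic: after a pre-period of length 1 it cycles with period 5.
For j ≥ 1, s[j] depends only on (j - 1) mod 5. (951 - 1) mod 5 = 0, so s[951] = s[1] = 27.

27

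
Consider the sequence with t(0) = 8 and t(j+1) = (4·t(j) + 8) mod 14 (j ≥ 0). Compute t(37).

12

t(0) = 8,  t(1) = 12,  t(2) = 0,  t(3) = 8.
Since t(3) = t(0) = 8, the sequence is periodic with period 3.
So t(37) = t(0 + ((37-0) mod 3)) = t(1) = 12.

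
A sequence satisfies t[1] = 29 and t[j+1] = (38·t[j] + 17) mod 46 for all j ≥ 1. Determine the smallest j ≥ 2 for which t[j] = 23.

6

Computing terms: t[1] = 29, t[2] = 15, t[3] = 35, t[4] = 13, t[5] = 5, t[6] = 23, t[7] = 17, t[8] = 19, t[9] = 3, t[10] = 39, t[11] = 27, t[12] = 31, t[13] = 45, t[14] = 25, t[15] = 1, t[16] = 9, t[17] = 37, t[18] = 43, t[19] = 41, t[20] = 11, t[21] = 21, t[22] = 33, t[23] = 29.
The sequence repeats with period 22.
The value 23 first appears (with j ≥ 2) at t[6].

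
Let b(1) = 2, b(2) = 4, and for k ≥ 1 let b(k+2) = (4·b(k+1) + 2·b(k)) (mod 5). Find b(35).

0

We have b(1) = 2; b(2) = 4; b(3) = 0; b(4) = 3; b(5) = 2; b(6) = 4.
Since (b(5), b(6)) = (b(1), b(2)) = (2, 4) (two consecutive terms determine the rest), the sequence is periodic with period 4.
So b(35) = b(1 + ((35-1) mod 4)) = b(3) = 0.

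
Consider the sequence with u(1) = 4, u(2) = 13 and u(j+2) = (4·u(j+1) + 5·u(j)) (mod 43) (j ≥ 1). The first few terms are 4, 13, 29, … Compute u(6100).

11

Computing terms: u(1) = 4; u(2) = 13; u(3) = 29; u(4) = 9; u(5) = 9; u(6) = 38; u(7) = 25; u(8) = 32; u(9) = 38; u(10) = 11; u(11) = 19; u(12) = 2; u(13) = 17; u(14) = 35; u(15) = 10; u(16) = 0; u(17) = 7; u(18) = 28; u(19) = 18; u(20) = 40; u(21) = 35; u(22) = 39; u(23) = 30; u(24) = 14; u(25) = 34; u(26) = 34; u(27) = 5; u(28) = 18; u(29) = 11; u(30) = 5; u(31) = 32; u(32) = 24; u(33) = 41; u(34) = 26; u(35) = 8; u(36) = 33; u(37) = 0; u(38) = 36; u(39) = 15; u(40) = 25; u(41) = 3; u(42) = 8; u(43) = 4; u(44) = 13.
Since (u(43), u(44)) = (u(1), u(2)) = (4, 13) (two consecutive terms determine the rest), the sequence is periodic with period 42.
So u(6100) = u(1 + ((6100-1) mod 42)) = u(10) = 11.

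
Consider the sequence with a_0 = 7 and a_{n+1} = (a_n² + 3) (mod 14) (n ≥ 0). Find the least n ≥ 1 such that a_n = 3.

Listing terms: a_0 = 7,  a_1 = 10,  a_2 = 5,  a_3 = 0,  a_4 = 3,  a_5 = 12,  a_6 = 7.
Since a_6 = a_0 = 7, the sequence is periodic with period 6.
The value 3 first appears (with n ≥ 1) at a_4.

4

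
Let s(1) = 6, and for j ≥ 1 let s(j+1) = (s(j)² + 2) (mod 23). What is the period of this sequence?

3

s(1) = 6,  s(2) = 15,  s(3) = 20,  s(4) = 11,  s(5) = 8,  s(6) = 20.
Since s(6) = s(3) = 20, the sequence is eventually periodic: after a pre-period of length 2 it cycles with period 3.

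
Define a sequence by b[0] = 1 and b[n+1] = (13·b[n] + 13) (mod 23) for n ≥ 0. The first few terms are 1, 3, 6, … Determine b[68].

Listing terms: b[0] = 1,  b[1] = 3,  b[2] = 6,  b[3] = 22,  b[4] = 0,  b[5] = 13,  b[6] = 21,  b[7] = 10,  b[8] = 5,  b[9] = 9,  b[10] = 15,  b[11] = 1.
The sequence repeats with period 11.
(68 - 0) mod 11 = 2, so b[68] = b[2] = 6.

6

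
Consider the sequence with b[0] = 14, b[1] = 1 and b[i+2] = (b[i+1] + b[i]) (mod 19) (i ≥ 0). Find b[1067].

b[0] = 14,  b[1] = 1,  b[2] = 15,  b[3] = 16,  b[4] = 12,  b[5] = 9,  b[6] = 2,  b[7] = 11,  b[8] = 13,  b[9] = 5,  b[10] = 18,  b[11] = 4,  b[12] = 3,  b[13] = 7,  b[14] = 10,  b[15] = 17,  b[16] = 8,  b[17] = 6,  b[18] = 14,  b[19] = 1.
The sequence repeats with period 18.
So b[1067] = b[0 + ((1067-0) mod 18)] = b[5] = 9.

9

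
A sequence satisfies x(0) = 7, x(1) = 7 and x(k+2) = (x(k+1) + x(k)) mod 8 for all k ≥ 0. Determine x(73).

Computing terms: x(0) = 7, x(1) = 7, x(2) = 6, x(3) = 5, x(4) = 3, x(5) = 0, x(6) = 3, x(7) = 3, x(8) = 6, x(9) = 1, x(10) = 7, x(11) = 0, x(12) = 7, x(13) = 7.
Since (x(12), x(13)) = (x(0), x(1)) = (7, 7) (two consecutive terms determine the rest), the sequence is periodic with period 12.
(73 - 0) mod 12 = 1, so x(73) = x(1) = 7.

7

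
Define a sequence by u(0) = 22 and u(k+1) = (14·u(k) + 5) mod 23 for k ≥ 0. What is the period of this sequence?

22

We have u(0) = 22,  u(1) = 14,  u(2) = 17,  u(3) = 13,  u(4) = 3,  u(5) = 1,  u(6) = 19,  u(7) = 18,  u(8) = 4,  u(9) = 15,  u(10) = 8,  u(11) = 2,  u(12) = 10,  u(13) = 7,  u(14) = 11,  u(15) = 21,  u(16) = 0,  u(17) = 5,  u(18) = 6,  u(19) = 20,  u(20) = 9,  u(21) = 16,  u(22) = 22.
Since u(22) = u(0) = 22, the sequence is periodic with period 22.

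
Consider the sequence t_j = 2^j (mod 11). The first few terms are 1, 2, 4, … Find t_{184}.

5

t_0 = 1, t_1 = 2, t_2 = 4, t_3 = 8, t_4 = 5, t_5 = 10, t_6 = 9, t_7 = 7, t_8 = 3, t_9 = 6, t_{10} = 1.
Since t_{10} = t_0 = 1, the sequence is periodic with period 10.
(184 - 0) mod 10 = 4, so t_{184} = t_4 = 5.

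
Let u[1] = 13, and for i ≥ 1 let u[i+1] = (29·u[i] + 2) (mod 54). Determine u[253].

u[1] = 13, u[2] = 1, u[3] = 31, u[4] = 37, u[5] = 49, u[6] = 19, u[7] = 13.
The sequence repeats with period 6.
(253 - 1) mod 6 = 0, so u[253] = u[1] = 13.

13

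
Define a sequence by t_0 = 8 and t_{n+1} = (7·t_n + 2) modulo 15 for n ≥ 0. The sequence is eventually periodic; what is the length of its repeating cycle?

t_0 = 8; t_1 = 13; t_2 = 3; t_3 = 8.
The sequence repeats with period 3.

3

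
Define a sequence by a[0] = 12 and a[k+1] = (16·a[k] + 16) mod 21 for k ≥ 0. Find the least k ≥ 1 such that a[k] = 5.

2

We have a[0] = 12,  a[1] = 19,  a[2] = 5,  a[3] = 12.
Since a[3] = a[0] = 12, the sequence is periodic with period 3.
The value 5 first appears (with k ≥ 1) at a[2].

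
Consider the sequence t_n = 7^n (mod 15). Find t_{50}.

4

We have t_0 = 1,  t_1 = 7,  t_2 = 4,  t_3 = 13,  t_4 = 1.
The sequence repeats with period 4.
So t_{50} = t_{0 + ((50-0) mod 4)} = t_2 = 4.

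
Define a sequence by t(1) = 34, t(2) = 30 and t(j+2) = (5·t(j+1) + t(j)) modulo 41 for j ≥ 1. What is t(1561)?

Listing terms: t(1) = 34,  t(2) = 30,  t(3) = 20,  t(4) = 7,  t(5) = 14,  t(6) = 36,  t(7) = 30,  t(8) = 22,  t(9) = 17,  t(10) = 25,  t(11) = 19,  t(12) = 38,  t(13) = 4,  t(14) = 17,  t(15) = 7,  t(16) = 11,  t(17) = 21,  t(18) = 34,  t(19) = 27,  t(20) = 5,  t(21) = 11,  t(22) = 19,  t(23) = 24,  t(24) = 16,  t(25) = 22,  t(26) = 3,  t(27) = 37,  t(28) = 24,  t(29) = 34,  t(30) = 30.
Since (t(29), t(30)) = (t(1), t(2)) = (34, 30) (two consecutive terms determine the rest), the sequence is periodic with period 28.
So t(1561) = t(1 + ((1561-1) mod 28)) = t(21) = 11.

11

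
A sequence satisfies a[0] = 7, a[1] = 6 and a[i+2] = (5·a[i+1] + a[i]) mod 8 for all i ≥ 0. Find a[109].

6

Listing terms: a[0] = 7,  a[1] = 6,  a[2] = 5,  a[3] = 7,  a[4] = 0,  a[5] = 7,  a[6] = 3,  a[7] = 6,  a[8] = 1,  a[9] = 3,  a[10] = 0,  a[11] = 3,  a[12] = 7,  a[13] = 6.
The sequence repeats with period 12.
So a[109] = a[0 + ((109-0) mod 12)] = a[1] = 6.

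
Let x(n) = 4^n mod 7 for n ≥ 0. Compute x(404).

2

Listing terms: x(0) = 1,  x(1) = 4,  x(2) = 2,  x(3) = 1.
Since x(3) = x(0) = 1, the sequence is periodic with period 3.
(404 - 0) mod 3 = 2, so x(404) = x(2) = 2.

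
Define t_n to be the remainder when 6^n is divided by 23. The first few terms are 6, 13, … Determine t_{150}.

Computing terms: t_1 = 6, t_2 = 13, t_3 = 9, t_4 = 8, t_5 = 2, t_6 = 12, t_7 = 3, t_8 = 18, t_9 = 16, t_{10} = 4, t_{11} = 1, t_{12} = 6.
The sequence repeats with period 11.
So t_{150} = t_{1 + ((150-1) mod 11)} = t_7 = 3.

3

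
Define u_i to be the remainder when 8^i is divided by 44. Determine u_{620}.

We have u_1 = 8; u_2 = 20; u_3 = 28; u_4 = 4; u_5 = 32; u_6 = 36; u_7 = 24; u_8 = 16; u_9 = 40; u_{10} = 12; u_{11} = 8.
The sequence repeats with period 10.
(620 - 1) mod 10 = 9, so u_{620} = u_{10} = 12.

12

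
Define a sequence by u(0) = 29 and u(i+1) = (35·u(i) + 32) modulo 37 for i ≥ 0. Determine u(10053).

22

u(0) = 29,  u(1) = 11,  u(2) = 10,  u(3) = 12,  u(4) = 8,  u(5) = 16,  u(6) = 0,  u(7) = 32,  u(8) = 5,  u(9) = 22,  u(10) = 25,  u(11) = 19,  u(12) = 31,  u(13) = 7,  u(14) = 18,  u(15) = 33,  u(16) = 3,  u(17) = 26,  u(18) = 17,  u(19) = 35,  u(20) = 36,  u(21) = 34,  u(22) = 1,  u(23) = 30,  u(24) = 9,  u(25) = 14,  u(26) = 4,  u(27) = 24,  u(28) = 21,  u(29) = 27,  u(30) = 15,  u(31) = 2,  u(32) = 28,  u(33) = 13,  u(34) = 6,  u(35) = 20,  u(36) = 29.
Since u(36) = u(0) = 29, the sequence is periodic with period 36.
So u(10053) = u(0 + ((10053-0) mod 36)) = u(9) = 22.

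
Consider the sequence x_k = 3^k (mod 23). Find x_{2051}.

Listing terms: x_0 = 1,  x_1 = 3,  x_2 = 9,  x_3 = 4,  x_4 = 12,  x_5 = 13,  x_6 = 16,  x_7 = 2,  x_8 = 6,  x_9 = 18,  x_{10} = 8,  x_{11} = 1.
The sequence repeats with period 11.
So x_{2051} = x_{0 + ((2051-0) mod 11)} = x_5 = 13.

13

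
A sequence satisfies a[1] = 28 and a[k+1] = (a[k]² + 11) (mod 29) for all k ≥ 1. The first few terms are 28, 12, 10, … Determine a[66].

27

Listing terms: a[1] = 28, a[2] = 12, a[3] = 10, a[4] = 24, a[5] = 7, a[6] = 2, a[7] = 15, a[8] = 4, a[9] = 27, a[10] = 15.
Since a[10] = a[7] = 15, the sequence is eventually periodic: after a pre-period of length 6 it cycles with period 3.
For k ≥ 7, a[k] depends only on (k - 7) mod 3. (66 - 7) mod 3 = 2, so a[66] = a[9] = 27.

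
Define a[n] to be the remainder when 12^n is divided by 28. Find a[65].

24

Computing terms: a[1] = 12,  a[2] = 4,  a[3] = 20,  a[4] = 16,  a[5] = 24,  a[6] = 8,  a[7] = 12.
The sequence repeats with period 6.
(65 - 1) mod 6 = 4, so a[65] = a[5] = 24.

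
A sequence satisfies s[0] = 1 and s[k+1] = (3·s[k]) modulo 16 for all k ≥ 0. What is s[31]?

11

We have s[0] = 1, s[1] = 3, s[2] = 9, s[3] = 11, s[4] = 1.
Since s[4] = s[0] = 1, the sequence is periodic with period 4.
(31 - 0) mod 4 = 3, so s[31] = s[3] = 11.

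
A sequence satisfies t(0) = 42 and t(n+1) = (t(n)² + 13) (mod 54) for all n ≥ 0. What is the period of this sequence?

18

t(0) = 42, t(1) = 49, t(2) = 38, t(3) = 53, t(4) = 14, t(5) = 47, t(6) = 8, t(7) = 23, t(8) = 2, t(9) = 17, t(10) = 32, t(11) = 11, t(12) = 26, t(13) = 41, t(14) = 20, t(15) = 35, t(16) = 50, t(17) = 29, t(18) = 44, t(19) = 5, t(20) = 38.
Since t(20) = t(2) = 38, the sequence is eventually periodic: after a pre-period of length 2 it cycles with period 18.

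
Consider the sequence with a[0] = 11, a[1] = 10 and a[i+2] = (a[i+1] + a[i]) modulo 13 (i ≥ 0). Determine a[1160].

1

Computing terms: a[0] = 11,  a[1] = 10,  a[2] = 8,  a[3] = 5,  a[4] = 0,  a[5] = 5,  a[6] = 5,  a[7] = 10,  a[8] = 2,  a[9] = 12,  a[10] = 1,  a[11] = 0,  a[12] = 1,  a[13] = 1,  a[14] = 2,  a[15] = 3,  a[16] = 5,  a[17] = 8,  a[18] = 0,  a[19] = 8,  a[20] = 8,  a[21] = 3,  a[22] = 11,  a[23] = 1,  a[24] = 12,  a[25] = 0,  a[26] = 12,  a[27] = 12,  a[28] = 11,  a[29] = 10.
The sequence repeats with period 28.
(1160 - 0) mod 28 = 12, so a[1160] = a[12] = 1.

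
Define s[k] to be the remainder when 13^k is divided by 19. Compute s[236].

17

s[1] = 13; s[2] = 17; s[3] = 12; s[4] = 4; s[5] = 14; s[6] = 11; s[7] = 10; s[8] = 16; s[9] = 18; s[10] = 6; s[11] = 2; s[12] = 7; s[13] = 15; s[14] = 5; s[15] = 8; s[16] = 9; s[17] = 3; s[18] = 1; s[19] = 13.
The sequence repeats with period 18.
So s[236] = s[1 + ((236-1) mod 18)] = s[2] = 17.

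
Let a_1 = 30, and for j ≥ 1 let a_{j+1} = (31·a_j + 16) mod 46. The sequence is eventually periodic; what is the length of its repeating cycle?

11

a_1 = 30, a_2 = 26, a_3 = 40, a_4 = 14, a_5 = 36, a_6 = 28, a_7 = 10, a_8 = 4, a_9 = 2, a_{10} = 32, a_{11} = 42, a_{12} = 30.
The sequence repeats with period 11.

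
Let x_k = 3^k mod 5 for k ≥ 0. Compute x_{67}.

x_0 = 1,  x_1 = 3,  x_2 = 4,  x_3 = 2,  x_4 = 1.
The sequence repeats with period 4.
So x_{67} = x_{0 + ((67-0) mod 4)} = x_3 = 2.

2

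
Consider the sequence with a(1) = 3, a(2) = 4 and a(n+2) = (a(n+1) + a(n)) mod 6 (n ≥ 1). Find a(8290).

1

Computing terms: a(1) = 3, a(2) = 4, a(3) = 1, a(4) = 5, a(5) = 0, a(6) = 5, a(7) = 5, a(8) = 4, a(9) = 3, a(10) = 1, a(11) = 4, a(12) = 5, a(13) = 3, a(14) = 2, a(15) = 5, a(16) = 1, a(17) = 0, a(18) = 1, a(19) = 1, a(20) = 2, a(21) = 3, a(22) = 5, a(23) = 2, a(24) = 1, a(25) = 3, a(26) = 4.
Since (a(25), a(26)) = (a(1), a(2)) = (3, 4) (two consecutive terms determine the rest), the sequence is periodic with period 24.
So a(8290) = a(1 + ((8290-1) mod 24)) = a(10) = 1.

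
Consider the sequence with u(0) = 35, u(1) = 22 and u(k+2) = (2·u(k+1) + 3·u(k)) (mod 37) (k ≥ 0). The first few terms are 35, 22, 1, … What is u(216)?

35

Computing terms: u(0) = 35,  u(1) = 22,  u(2) = 1,  u(3) = 31,  u(4) = 28,  u(5) = 1,  u(6) = 12,  u(7) = 27,  u(8) = 16,  u(9) = 2,  u(10) = 15,  u(11) = 36,  u(12) = 6,  u(13) = 9,  u(14) = 36,  u(15) = 25,  u(16) = 10,  u(17) = 21,  u(18) = 35,  u(19) = 22.
Since (u(18), u(19)) = (u(0), u(1)) = (35, 22) (two consecutive terms determine the rest), the sequence is periodic with period 18.
(216 - 0) mod 18 = 0, so u(216) = u(0) = 35.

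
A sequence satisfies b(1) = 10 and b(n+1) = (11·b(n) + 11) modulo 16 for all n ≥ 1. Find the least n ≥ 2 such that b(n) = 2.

We have b(1) = 10, b(2) = 9, b(3) = 14, b(4) = 5, b(5) = 2, b(6) = 1, b(7) = 6, b(8) = 13, b(9) = 10.
The sequence repeats with period 8.
The value 2 first appears (with n ≥ 2) at b(5).

5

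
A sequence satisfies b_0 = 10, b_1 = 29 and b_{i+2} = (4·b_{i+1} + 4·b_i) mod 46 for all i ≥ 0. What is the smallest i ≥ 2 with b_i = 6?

13

Computing terms: b_0 = 10, b_1 = 29, b_2 = 18, b_3 = 4, b_4 = 42, b_5 = 0, b_6 = 30, b_7 = 28, b_8 = 2, b_9 = 28, b_{10} = 28, b_{11} = 40, b_{12} = 42, b_{13} = 6, b_{14} = 8, b_{15} = 10, b_{16} = 26, b_{17} = 6, b_{18} = 36, b_{19} = 30, b_{20} = 34, b_{21} = 26, b_{22} = 10, b_{23} = 6, b_{24} = 18, b_{25} = 4.
Since (b_{24}, b_{25}) = (b_2, b_3) = (18, 4) (two consecutive terms determine the rest), the sequence is eventually periodic: after a pre-period of length 2 it cycles with period 22.
The value 6 first appears (with i ≥ 2) at b_{13}.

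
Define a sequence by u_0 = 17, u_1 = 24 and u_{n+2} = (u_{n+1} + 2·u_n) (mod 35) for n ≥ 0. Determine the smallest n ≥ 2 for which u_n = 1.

3

Computing terms: u_0 = 17; u_1 = 24; u_2 = 23; u_3 = 1; u_4 = 12; u_5 = 14; u_6 = 3; u_7 = 31; u_8 = 2; u_9 = 29; u_{10} = 33; u_{11} = 21; u_{12} = 17; u_{13} = 24.
The sequence repeats with period 12.
The value 1 first appears (with n ≥ 2) at u_3.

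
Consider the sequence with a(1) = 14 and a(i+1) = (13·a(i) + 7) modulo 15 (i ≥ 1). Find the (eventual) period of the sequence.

3

a(1) = 14,  a(2) = 9,  a(3) = 4,  a(4) = 14.
Since a(4) = a(1) = 14, the sequence is periodic with period 3.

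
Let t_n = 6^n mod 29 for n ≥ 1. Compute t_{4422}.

25

Listing terms: t_1 = 6, t_2 = 7, t_3 = 13, t_4 = 20, t_5 = 4, t_6 = 24, t_7 = 28, t_8 = 23, t_9 = 22, t_{10} = 16, t_{11} = 9, t_{12} = 25, t_{13} = 5, t_{14} = 1, t_{15} = 6.
The sequence repeats with period 14.
So t_{4422} = t_{1 + ((4422-1) mod 14)} = t_{12} = 25.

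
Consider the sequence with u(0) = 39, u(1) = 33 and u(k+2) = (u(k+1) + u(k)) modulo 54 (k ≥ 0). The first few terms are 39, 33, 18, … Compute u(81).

Listing terms: u(0) = 39,  u(1) = 33,  u(2) = 18,  u(3) = 51,  u(4) = 15,  u(5) = 12,  u(6) = 27,  u(7) = 39,  u(8) = 12,  u(9) = 51,  u(10) = 9,  u(11) = 6,  u(12) = 15,  u(13) = 21,  u(14) = 36,  u(15) = 3,  u(16) = 39,  u(17) = 42,  u(18) = 27,  u(19) = 15,  u(20) = 42,  u(21) = 3,  u(22) = 45,  u(23) = 48,  u(24) = 39,  u(25) = 33.
Since (u(24), u(25)) = (u(0), u(1)) = (39, 33) (two consecutive terms determine the rest), the sequence is periodic with period 24.
So u(81) = u(0 + ((81-0) mod 24)) = u(9) = 51.

51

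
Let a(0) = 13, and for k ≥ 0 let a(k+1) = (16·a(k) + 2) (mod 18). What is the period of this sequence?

9

We have a(0) = 13,  a(1) = 12,  a(2) = 14,  a(3) = 10,  a(4) = 0,  a(5) = 2,  a(6) = 16,  a(7) = 6,  a(8) = 8,  a(9) = 4,  a(10) = 12.
Since a(10) = a(1) = 12, the sequence is eventually periodic: after a pre-period of length 1 it cycles with period 9.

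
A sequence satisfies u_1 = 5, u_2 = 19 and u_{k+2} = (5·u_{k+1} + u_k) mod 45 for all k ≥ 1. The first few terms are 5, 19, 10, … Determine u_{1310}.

Computing terms: u_1 = 5,  u_2 = 19,  u_3 = 10,  u_4 = 24,  u_5 = 40,  u_6 = 44,  u_7 = 35,  u_8 = 39,  u_9 = 5,  u_{10} = 19.
The sequence repeats with period 8.
So u_{1310} = u_{1 + ((1310-1) mod 8)} = u_6 = 44.

44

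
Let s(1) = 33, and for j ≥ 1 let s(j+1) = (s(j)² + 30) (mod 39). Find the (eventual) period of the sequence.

6

We have s(1) = 33; s(2) = 27; s(3) = 18; s(4) = 3; s(5) = 0; s(6) = 30; s(7) = 33.
Since s(7) = s(1) = 33, the sequence is periodic with period 6.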